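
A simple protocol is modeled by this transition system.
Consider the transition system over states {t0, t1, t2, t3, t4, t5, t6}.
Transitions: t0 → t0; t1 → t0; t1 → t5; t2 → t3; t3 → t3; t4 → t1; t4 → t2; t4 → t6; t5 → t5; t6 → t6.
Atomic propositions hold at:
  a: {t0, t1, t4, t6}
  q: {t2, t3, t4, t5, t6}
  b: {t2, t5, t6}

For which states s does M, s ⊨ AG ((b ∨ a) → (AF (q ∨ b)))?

Sat(b ∨ a) = {t0, t1, t2, t4, t5, t6}
Sat(q ∨ b) = {t2, t3, t4, t5, t6}
AF (q ∨ b): least fixpoint, start Z0 = {t2, t3, t4, t5, t6}, add states with every successor in Z. Already a fixed point.
Sat(AF (q ∨ b)) = {t2, t3, t4, t5, t6}
Sat((b ∨ a) → (AF (q ∨ b))) = {t2, t3, t4, t5, t6}
AG ((b ∨ a) → (AF (q ∨ b))): greatest fixpoint, start Z0 = {t2, t3, t4, t5, t6}, keep only states in Sat with every successor in Z. Z1 = {t2, t3, t5, t6}; fixed.
Sat(AG ((b ∨ a) → (AF (q ∨ b)))) = {t2, t3, t5, t6}

{t2, t3, t5, t6}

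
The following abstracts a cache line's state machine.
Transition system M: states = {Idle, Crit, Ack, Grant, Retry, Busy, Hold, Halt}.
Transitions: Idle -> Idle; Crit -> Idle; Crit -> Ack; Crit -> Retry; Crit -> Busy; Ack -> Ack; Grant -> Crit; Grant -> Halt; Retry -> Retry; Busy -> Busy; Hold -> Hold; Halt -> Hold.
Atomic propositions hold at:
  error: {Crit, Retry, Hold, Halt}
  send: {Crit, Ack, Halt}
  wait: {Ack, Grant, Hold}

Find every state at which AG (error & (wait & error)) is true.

{Hold}

Sat(wait & error) = {Hold}
Sat(error & (wait & error)) = {Hold}
AG (error & (wait & error)): greatest fixpoint, start Z0 = {Hold}, keep only states in Sat with every successor in Z. Already a fixed point.
Sat(AG (error & (wait & error))) = {Hold}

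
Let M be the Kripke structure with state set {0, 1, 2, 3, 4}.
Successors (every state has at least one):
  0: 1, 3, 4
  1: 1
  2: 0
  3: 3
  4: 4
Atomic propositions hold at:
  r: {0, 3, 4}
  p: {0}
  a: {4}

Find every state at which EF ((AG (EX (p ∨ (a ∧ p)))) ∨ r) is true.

{0, 2, 3, 4}

Sat(a ∧ p) = ∅
Sat(p ∨ (a ∧ p)) = {0}
Sat(EX (p ∨ (a ∧ p))) = {s : some successor in {0}} = {2}
AG (EX (p ∨ (a ∧ p))): greatest fixpoint, start Z0 = {2}, keep only states in Sat with every successor in Z. Z1 = ∅; fixed.
Sat(AG (EX (p ∨ (a ∧ p)))) = ∅
Sat((AG (EX (p ∨ (a ∧ p)))) ∨ r) = {0, 3, 4}
EF ((AG (EX (p ∨ (a ∧ p)))) ∨ r): least fixpoint, start Z0 = {0, 3, 4}, add states with some successor in Z. Z1 = {0, 2, 3, 4}; fixed.
Sat(EF ((AG (EX (p ∨ (a ∧ p)))) ∨ r)) = {0, 2, 3, 4}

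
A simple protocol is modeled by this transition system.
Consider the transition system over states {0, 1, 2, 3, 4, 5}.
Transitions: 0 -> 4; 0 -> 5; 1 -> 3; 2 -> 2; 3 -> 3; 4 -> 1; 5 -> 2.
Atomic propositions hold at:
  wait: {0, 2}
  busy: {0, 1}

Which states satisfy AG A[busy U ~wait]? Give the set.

{1, 3, 4}

Sat(~wait) = {1, 3, 4, 5}
A[busy U ~wait]: least fixpoint, start Z0 = Sat(~wait) = {1, 3, 4, 5}, add states in Sat(busy) with every successor in Z. Z1 = {0, 1, 3, 4, 5}; fixed.
Sat(A[busy U ~wait]) = {0, 1, 3, 4, 5}
AG A[busy U ~wait]: greatest fixpoint, start Z0 = {0, 1, 3, 4, 5}, keep only states in Sat with every successor in Z. Z1 = {0, 1, 3, 4}; Z2 = {1, 3, 4}; fixed.
Sat(AG A[busy U ~wait]) = {1, 3, 4}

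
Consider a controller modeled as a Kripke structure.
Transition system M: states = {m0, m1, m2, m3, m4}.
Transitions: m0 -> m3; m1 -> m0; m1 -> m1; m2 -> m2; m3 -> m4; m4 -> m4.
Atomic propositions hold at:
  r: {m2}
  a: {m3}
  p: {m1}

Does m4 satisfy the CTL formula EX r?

No

Sat(EX r) = {s : some successor in {m2}} = {m2}
m4 ∉ Sat(EX r) = {m2}, so the formula does not hold at m4.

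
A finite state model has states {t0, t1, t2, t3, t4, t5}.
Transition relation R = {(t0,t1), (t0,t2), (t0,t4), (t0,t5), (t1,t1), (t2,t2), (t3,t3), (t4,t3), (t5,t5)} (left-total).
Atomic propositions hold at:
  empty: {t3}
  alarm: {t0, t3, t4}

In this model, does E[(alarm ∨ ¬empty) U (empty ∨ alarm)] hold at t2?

Sat(¬empty) = {t0, t1, t2, t4, t5}
Sat(alarm ∨ ¬empty) = {t0, t1, t2, t3, t4, t5}
Sat(empty ∨ alarm) = {t0, t3, t4}
E[(alarm ∨ ¬empty) U (empty ∨ alarm)]: least fixpoint, start Z0 = Sat((empty ∨ alarm)) = {t0, t3, t4}, add states in Sat(alarm ∨ ¬empty) with some successor in Z. Already a fixed point.
Sat(E[(alarm ∨ ¬empty) U (empty ∨ alarm)]) = {t0, t3, t4}
t2 ∉ Sat(E[(alarm ∨ ¬empty) U (empty ∨ alarm)]) = {t0, t3, t4}, so the formula does not hold at t2.

No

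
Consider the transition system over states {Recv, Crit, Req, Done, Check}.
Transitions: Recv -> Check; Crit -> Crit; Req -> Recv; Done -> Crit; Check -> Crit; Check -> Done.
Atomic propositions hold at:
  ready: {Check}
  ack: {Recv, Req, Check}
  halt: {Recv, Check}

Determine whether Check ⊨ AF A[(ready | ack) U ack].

Sat(ready | ack) = {Recv, Req, Check}
A[(ready | ack) U ack]: least fixpoint, start Z0 = Sat(ack) = {Recv, Req, Check}, add states in Sat(ready | ack) with every successor in Z. Already a fixed point.
Sat(A[(ready | ack) U ack]) = {Recv, Req, Check}
AF A[(ready | ack) U ack]: least fixpoint, start Z0 = {Recv, Req, Check}, add states with every successor in Z. Already a fixed point.
Sat(AF A[(ready | ack) U ack]) = {Recv, Req, Check}
Check ∈ Sat(AF A[(ready | ack) U ack]) = {Recv, Req, Check}, so the formula holds at Check.

Yes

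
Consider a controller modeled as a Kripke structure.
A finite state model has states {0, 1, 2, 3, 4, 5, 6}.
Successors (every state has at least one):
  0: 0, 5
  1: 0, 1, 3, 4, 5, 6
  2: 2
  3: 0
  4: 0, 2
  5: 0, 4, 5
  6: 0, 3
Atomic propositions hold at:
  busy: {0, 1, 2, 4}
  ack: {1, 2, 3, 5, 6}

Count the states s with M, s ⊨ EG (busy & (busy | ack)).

Sat(busy | ack) = {0, 1, 2, 3, 4, 5, 6}
Sat(busy & (busy | ack)) = {0, 1, 2, 4}
EG (busy & (busy | ack)): greatest fixpoint, start Z0 = {0, 1, 2, 4}, keep only states in Sat with some successor in Z. Already a fixed point.
Sat(EG (busy & (busy | ack))) = {0, 1, 2, 4}
|Sat(EG (busy & (busy | ack)))| = |{0, 1, 2, 4}| = 4.

4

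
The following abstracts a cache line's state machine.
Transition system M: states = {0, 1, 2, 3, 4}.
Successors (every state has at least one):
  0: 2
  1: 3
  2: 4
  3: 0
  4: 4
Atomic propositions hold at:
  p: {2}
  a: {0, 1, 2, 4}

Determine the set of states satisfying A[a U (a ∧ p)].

{0, 2}

Sat(a ∧ p) = {2}
A[a U (a ∧ p)]: least fixpoint, start Z0 = Sat((a ∧ p)) = {2}, add states in Sat(a) with every successor in Z. Z1 = {0, 2}; fixed.
Sat(A[a U (a ∧ p)]) = {0, 2}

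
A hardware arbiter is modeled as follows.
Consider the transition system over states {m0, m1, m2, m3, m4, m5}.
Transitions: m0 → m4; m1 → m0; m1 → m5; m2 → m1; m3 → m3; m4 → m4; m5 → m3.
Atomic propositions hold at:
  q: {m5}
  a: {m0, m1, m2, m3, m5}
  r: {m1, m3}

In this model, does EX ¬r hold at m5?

No

Sat(¬r) = {m0, m2, m4, m5}
Sat(EX ¬r) = {s : some successor in {m0, m2, m4, m5}} = {m0, m1, m4}
m5 ∉ Sat(EX ¬r) = {m0, m1, m4}, so the formula does not hold at m5.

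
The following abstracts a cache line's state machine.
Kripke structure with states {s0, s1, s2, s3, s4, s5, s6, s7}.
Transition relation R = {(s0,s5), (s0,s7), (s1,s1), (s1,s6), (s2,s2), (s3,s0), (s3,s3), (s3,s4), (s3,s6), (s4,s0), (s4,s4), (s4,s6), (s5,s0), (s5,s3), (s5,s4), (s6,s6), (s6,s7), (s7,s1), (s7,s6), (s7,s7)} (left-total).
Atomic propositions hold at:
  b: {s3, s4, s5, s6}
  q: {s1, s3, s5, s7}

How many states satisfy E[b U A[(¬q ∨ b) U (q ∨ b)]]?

Sat(¬q) = {s0, s2, s4, s6}
Sat(¬q ∨ b) = {s0, s2, s3, s4, s5, s6}
Sat(q ∨ b) = {s1, s3, s4, s5, s6, s7}
A[(¬q ∨ b) U (q ∨ b)]: least fixpoint, start Z0 = Sat((q ∨ b)) = {s1, s3, s4, s5, s6, s7}, add states in Sat(¬q ∨ b) with every successor in Z. Z1 = {s0, s1, s3, s4, s5, s6, s7}; fixed.
Sat(A[(¬q ∨ b) U (q ∨ b)]) = {s0, s1, s3, s4, s5, s6, s7}
E[b U A[(¬q ∨ b) U (q ∨ b)]]: least fixpoint, start Z0 = Sat(A[(¬q ∨ b) U (q ∨ b)]) = {s0, s1, s3, s4, s5, s6, s7}, add states in Sat(b) with some successor in Z. Already a fixed point.
Sat(E[b U A[(¬q ∨ b) U (q ∨ b)]]) = {s0, s1, s3, s4, s5, s6, s7}
|Sat(E[b U A[(¬q ∨ b) U (q ∨ b)]])| = |{s0, s1, s3, s4, s5, s6, s7}| = 7.

7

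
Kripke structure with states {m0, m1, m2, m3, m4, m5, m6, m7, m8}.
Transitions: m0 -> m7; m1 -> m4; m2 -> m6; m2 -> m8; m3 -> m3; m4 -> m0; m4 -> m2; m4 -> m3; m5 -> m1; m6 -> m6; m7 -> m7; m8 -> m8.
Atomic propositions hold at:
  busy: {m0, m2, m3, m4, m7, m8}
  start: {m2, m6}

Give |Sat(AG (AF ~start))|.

4

Sat(~start) = {m0, m1, m3, m4, m5, m7, m8}
AF ~start: least fixpoint, start Z0 = {m0, m1, m3, m4, m5, m7, m8}, add states with every successor in Z. Already a fixed point.
Sat(AF ~start) = {m0, m1, m3, m4, m5, m7, m8}
AG (AF ~start): greatest fixpoint, start Z0 = {m0, m1, m3, m4, m5, m7, m8}, keep only states in Sat with every successor in Z. Z1 = {m0, m1, m3, m5, m7, m8}; Z2 = {m0, m3, m5, m7, m8}; Z3 = {m0, m3, m7, m8}; fixed.
Sat(AG (AF ~start)) = {m0, m3, m7, m8}
|Sat(AG (AF ~start))| = |{m0, m3, m7, m8}| = 4.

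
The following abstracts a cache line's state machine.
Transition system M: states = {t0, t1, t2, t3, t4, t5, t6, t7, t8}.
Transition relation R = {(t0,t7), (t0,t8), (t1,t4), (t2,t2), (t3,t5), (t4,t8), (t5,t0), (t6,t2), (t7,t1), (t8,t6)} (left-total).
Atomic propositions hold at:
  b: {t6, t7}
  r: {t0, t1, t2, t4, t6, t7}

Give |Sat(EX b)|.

2

Sat(EX b) = {s : some successor in {t6, t7}} = {t0, t8}
|Sat(EX b)| = |{t0, t8}| = 2.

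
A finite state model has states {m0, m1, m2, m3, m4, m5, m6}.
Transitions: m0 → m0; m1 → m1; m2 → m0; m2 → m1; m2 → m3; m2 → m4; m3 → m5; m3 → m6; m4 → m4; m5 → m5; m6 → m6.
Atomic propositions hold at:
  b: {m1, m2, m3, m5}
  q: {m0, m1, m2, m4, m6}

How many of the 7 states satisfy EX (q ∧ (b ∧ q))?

2

Sat(b ∧ q) = {m1, m2}
Sat(q ∧ (b ∧ q)) = {m1, m2}
Sat(EX (q ∧ (b ∧ q))) = {s : some successor in {m1, m2}} = {m1, m2}
|Sat(EX (q ∧ (b ∧ q)))| = |{m1, m2}| = 2.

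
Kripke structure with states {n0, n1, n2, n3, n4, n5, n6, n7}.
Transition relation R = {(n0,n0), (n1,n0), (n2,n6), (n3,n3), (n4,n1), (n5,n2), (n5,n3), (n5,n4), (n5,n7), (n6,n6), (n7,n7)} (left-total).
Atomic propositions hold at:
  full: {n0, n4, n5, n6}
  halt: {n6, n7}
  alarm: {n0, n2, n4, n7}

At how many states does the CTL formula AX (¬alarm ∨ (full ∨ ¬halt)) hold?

Sat(¬alarm) = {n1, n3, n5, n6}
Sat(¬halt) = {n0, n1, n2, n3, n4, n5}
Sat(full ∨ ¬halt) = {n0, n1, n2, n3, n4, n5, n6}
Sat(¬alarm ∨ (full ∨ ¬halt)) = {n0, n1, n2, n3, n4, n5, n6}
Sat(AX (¬alarm ∨ (full ∨ ¬halt))) = {s : every successor in {n0, n1, n2, n3, n4, n5, n6}} = {n0, n1, n2, n3, n4, n6}
|Sat(AX (¬alarm ∨ (full ∨ ¬halt)))| = |{n0, n1, n2, n3, n4, n6}| = 6.

6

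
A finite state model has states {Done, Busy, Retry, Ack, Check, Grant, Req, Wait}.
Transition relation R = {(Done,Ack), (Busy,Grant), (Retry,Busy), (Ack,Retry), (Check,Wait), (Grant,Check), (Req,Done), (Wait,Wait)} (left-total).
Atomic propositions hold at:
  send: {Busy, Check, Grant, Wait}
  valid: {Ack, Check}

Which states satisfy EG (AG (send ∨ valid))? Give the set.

Sat(send ∨ valid) = {Busy, Ack, Check, Grant, Wait}
AG (send ∨ valid): greatest fixpoint, start Z0 = {Busy, Ack, Check, Grant, Wait}, keep only states in Sat with every successor in Z. Z1 = {Busy, Check, Grant, Wait}; fixed.
Sat(AG (send ∨ valid)) = {Busy, Check, Grant, Wait}
EG (AG (send ∨ valid)): greatest fixpoint, start Z0 = {Busy, Check, Grant, Wait}, keep only states in Sat with some successor in Z. Already a fixed point.
Sat(EG (AG (send ∨ valid))) = {Busy, Check, Grant, Wait}

{Busy, Check, Grant, Wait}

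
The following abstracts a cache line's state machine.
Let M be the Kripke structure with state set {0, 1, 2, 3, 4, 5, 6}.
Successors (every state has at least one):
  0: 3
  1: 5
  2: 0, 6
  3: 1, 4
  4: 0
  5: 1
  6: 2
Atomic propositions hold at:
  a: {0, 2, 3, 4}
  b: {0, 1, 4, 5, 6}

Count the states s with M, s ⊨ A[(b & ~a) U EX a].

Sat(~a) = {1, 5, 6}
Sat(b & ~a) = {1, 5, 6}
Sat(EX a) = {s : some successor in {0, 2, 3, 4}} = {0, 2, 3, 4, 6}
A[(b & ~a) U EX a]: least fixpoint, start Z0 = Sat(EX a) = {0, 2, 3, 4, 6}, add states in Sat(b & ~a) with every successor in Z. Already a fixed point.
Sat(A[(b & ~a) U EX a]) = {0, 2, 3, 4, 6}
|Sat(A[(b & ~a) U EX a])| = |{0, 2, 3, 4, 6}| = 5.

5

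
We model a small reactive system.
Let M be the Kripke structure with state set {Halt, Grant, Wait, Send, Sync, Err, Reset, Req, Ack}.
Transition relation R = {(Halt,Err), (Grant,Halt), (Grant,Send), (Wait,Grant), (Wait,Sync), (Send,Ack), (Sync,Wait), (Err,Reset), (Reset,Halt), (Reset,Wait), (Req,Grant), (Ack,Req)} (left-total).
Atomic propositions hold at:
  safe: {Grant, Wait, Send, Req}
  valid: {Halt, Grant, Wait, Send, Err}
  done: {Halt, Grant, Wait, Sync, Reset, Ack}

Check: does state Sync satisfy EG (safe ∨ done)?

Sat(safe ∨ done) = {Halt, Grant, Wait, Send, Sync, Reset, Req, Ack}
EG (safe ∨ done): greatest fixpoint, start Z0 = {Halt, Grant, Wait, Send, Sync, Reset, Req, Ack}, keep only states in Sat with some successor in Z. Z1 = {Grant, Wait, Send, Sync, Reset, Req, Ack}; fixed.
Sat(EG (safe ∨ done)) = {Grant, Wait, Send, Sync, Reset, Req, Ack}
Sync ∈ Sat(EG (safe ∨ done)) = {Grant, Wait, Send, Sync, Reset, Req, Ack}, so the formula holds at Sync.

Yes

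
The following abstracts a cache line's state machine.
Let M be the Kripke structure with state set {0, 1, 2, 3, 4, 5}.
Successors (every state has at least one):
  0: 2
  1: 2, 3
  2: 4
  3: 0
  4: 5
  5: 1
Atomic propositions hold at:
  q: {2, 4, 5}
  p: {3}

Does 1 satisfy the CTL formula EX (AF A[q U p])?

Yes

A[q U p]: least fixpoint, start Z0 = Sat(p) = {3}, add states in Sat(q) with every successor in Z. Already a fixed point.
Sat(A[q U p]) = {3}
AF A[q U p]: least fixpoint, start Z0 = {3}, add states with every successor in Z. Already a fixed point.
Sat(AF A[q U p]) = {3}
Sat(EX (AF A[q U p])) = {s : some successor in {3}} = {1}
1 ∈ Sat(EX (AF A[q U p])) = {1}, so the formula holds at 1.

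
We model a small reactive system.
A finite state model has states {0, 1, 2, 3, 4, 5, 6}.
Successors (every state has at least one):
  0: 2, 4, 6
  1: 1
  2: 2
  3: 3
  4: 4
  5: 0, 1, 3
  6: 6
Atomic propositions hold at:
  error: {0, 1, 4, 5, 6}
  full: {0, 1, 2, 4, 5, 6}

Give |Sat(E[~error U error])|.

5

Sat(~error) = {2, 3}
E[~error U error]: least fixpoint, start Z0 = Sat(error) = {0, 1, 4, 5, 6}, add states in Sat(~error) with some successor in Z. Already a fixed point.
Sat(E[~error U error]) = {0, 1, 4, 5, 6}
|Sat(E[~error U error])| = |{0, 1, 4, 5, 6}| = 5.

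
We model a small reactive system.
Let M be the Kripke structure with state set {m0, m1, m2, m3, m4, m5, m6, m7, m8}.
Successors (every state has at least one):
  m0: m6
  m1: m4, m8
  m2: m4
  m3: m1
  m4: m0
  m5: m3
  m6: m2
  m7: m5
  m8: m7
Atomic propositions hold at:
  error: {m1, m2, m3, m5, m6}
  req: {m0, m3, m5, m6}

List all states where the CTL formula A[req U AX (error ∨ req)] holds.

{m0, m3, m4, m5, m6, m7}

Sat(error ∨ req) = {m0, m1, m2, m3, m5, m6}
Sat(AX (error ∨ req)) = {s : every successor in {m0, m1, m2, m3, m5, m6}} = {m0, m3, m4, m5, m6, m7}
A[req U AX (error ∨ req)]: least fixpoint, start Z0 = Sat(AX (error ∨ req)) = {m0, m3, m4, m5, m6, m7}, add states in Sat(req) with every successor in Z. Already a fixed point.
Sat(A[req U AX (error ∨ req)]) = {m0, m3, m4, m5, m6, m7}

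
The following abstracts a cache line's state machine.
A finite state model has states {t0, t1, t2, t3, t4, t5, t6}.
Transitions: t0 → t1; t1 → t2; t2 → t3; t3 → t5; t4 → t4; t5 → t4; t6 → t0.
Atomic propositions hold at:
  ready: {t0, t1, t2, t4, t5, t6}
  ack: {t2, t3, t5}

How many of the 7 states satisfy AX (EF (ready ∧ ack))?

5

Sat(ready ∧ ack) = {t2, t5}
EF (ready ∧ ack): least fixpoint, start Z0 = {t2, t5}, add states with some successor in Z. Z1 = {t1, t2, t3, t5}; Z2 = {t0, t1, t2, t3, t5}; Z3 = {t0, t1, t2, t3, t5, t6}; fixed.
Sat(EF (ready ∧ ack)) = {t0, t1, t2, t3, t5, t6}
Sat(AX (EF (ready ∧ ack))) = {s : every successor in {t0, t1, t2, t3, t5, t6}} = {t0, t1, t2, t3, t6}
|Sat(AX (EF (ready ∧ ack)))| = |{t0, t1, t2, t3, t6}| = 5.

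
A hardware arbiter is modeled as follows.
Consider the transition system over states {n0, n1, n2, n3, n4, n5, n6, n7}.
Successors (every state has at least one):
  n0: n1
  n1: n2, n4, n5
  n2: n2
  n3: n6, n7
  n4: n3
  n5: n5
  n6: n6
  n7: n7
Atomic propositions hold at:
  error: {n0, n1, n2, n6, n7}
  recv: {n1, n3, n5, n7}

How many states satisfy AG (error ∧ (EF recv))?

EF recv: least fixpoint, start Z0 = {n1, n3, n5, n7}, add states with some successor in Z. Z1 = {n0, n1, n3, n4, n5, n7}; fixed.
Sat(EF recv) = {n0, n1, n3, n4, n5, n7}
Sat(error ∧ (EF recv)) = {n0, n1, n7}
AG (error ∧ (EF recv)): greatest fixpoint, start Z0 = {n0, n1, n7}, keep only states in Sat with every successor in Z. Z1 = {n0, n7}; Z2 = {n7}; fixed.
Sat(AG (error ∧ (EF recv))) = {n7}
|Sat(AG (error ∧ (EF recv)))| = |{n7}| = 1.

1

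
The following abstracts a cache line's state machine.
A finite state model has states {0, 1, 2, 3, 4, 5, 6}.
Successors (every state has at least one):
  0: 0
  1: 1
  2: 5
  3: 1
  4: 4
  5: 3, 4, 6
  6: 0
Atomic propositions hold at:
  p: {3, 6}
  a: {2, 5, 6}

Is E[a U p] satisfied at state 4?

E[a U p]: least fixpoint, start Z0 = Sat(p) = {3, 6}, add states in Sat(a) with some successor in Z. Z1 = {3, 5, 6}; Z2 = {2, 3, 5, 6}; fixed.
Sat(E[a U p]) = {2, 3, 5, 6}
4 ∉ Sat(E[a U p]) = {2, 3, 5, 6}, so the formula does not hold at 4.

No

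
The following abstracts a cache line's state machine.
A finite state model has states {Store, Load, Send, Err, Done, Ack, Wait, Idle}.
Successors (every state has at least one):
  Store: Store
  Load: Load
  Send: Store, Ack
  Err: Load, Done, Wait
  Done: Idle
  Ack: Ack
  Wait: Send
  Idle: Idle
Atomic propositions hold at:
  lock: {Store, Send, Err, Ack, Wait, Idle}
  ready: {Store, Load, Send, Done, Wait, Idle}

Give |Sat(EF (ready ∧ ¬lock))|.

3

Sat(¬lock) = {Load, Done}
Sat(ready ∧ ¬lock) = {Load, Done}
EF (ready ∧ ¬lock): least fixpoint, start Z0 = {Load, Done}, add states with some successor in Z. Z1 = {Load, Err, Done}; fixed.
Sat(EF (ready ∧ ¬lock)) = {Load, Err, Done}
|Sat(EF (ready ∧ ¬lock))| = |{Load, Err, Done}| = 3.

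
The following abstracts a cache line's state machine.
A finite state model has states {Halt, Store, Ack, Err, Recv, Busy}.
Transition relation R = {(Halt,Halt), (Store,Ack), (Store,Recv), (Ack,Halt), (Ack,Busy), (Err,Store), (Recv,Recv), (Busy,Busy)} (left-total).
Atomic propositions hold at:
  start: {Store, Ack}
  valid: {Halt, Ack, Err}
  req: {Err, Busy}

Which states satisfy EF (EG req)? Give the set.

EG req: greatest fixpoint, start Z0 = {Err, Busy}, keep only states in Sat with some successor in Z. Z1 = {Busy}; fixed.
Sat(EG req) = {Busy}
EF (EG req): least fixpoint, start Z0 = {Busy}, add states with some successor in Z. Z1 = {Ack, Busy}; Z2 = {Store, Ack, Busy}; Z3 = {Store, Ack, Err, Busy}; fixed.
Sat(EF (EG req)) = {Store, Ack, Err, Busy}

{Store, Ack, Err, Busy}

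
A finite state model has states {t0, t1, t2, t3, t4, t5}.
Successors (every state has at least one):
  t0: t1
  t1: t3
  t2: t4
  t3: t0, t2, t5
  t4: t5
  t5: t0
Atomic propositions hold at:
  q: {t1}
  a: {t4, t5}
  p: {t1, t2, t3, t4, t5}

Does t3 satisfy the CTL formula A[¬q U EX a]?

Yes

Sat(¬q) = {t0, t2, t3, t4, t5}
Sat(EX a) = {s : some successor in {t4, t5}} = {t2, t3, t4}
A[¬q U EX a]: least fixpoint, start Z0 = Sat(EX a) = {t2, t3, t4}, add states in Sat(¬q) with every successor in Z. Already a fixed point.
Sat(A[¬q U EX a]) = {t2, t3, t4}
t3 ∈ Sat(A[¬q U EX a]) = {t2, t3, t4}, so the formula holds at t3.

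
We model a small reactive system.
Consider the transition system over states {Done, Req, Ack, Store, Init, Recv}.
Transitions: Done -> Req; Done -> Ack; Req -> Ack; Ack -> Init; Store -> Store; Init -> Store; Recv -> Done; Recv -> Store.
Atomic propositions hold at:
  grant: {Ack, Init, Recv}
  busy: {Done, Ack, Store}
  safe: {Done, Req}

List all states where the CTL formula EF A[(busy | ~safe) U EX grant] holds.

Sat(~safe) = {Ack, Store, Init, Recv}
Sat(busy | ~safe) = {Done, Ack, Store, Init, Recv}
Sat(EX grant) = {s : some successor in {Ack, Init, Recv}} = {Done, Req, Ack}
A[(busy | ~safe) U EX grant]: least fixpoint, start Z0 = Sat(EX grant) = {Done, Req, Ack}, add states in Sat(busy | ~safe) with every successor in Z. Already a fixed point.
Sat(A[(busy | ~safe) U EX grant]) = {Done, Req, Ack}
EF A[(busy | ~safe) U EX grant]: least fixpoint, start Z0 = {Done, Req, Ack}, add states with some successor in Z. Z1 = {Done, Req, Ack, Recv}; fixed.
Sat(EF A[(busy | ~safe) U EX grant]) = {Done, Req, Ack, Recv}

{Done, Req, Ack, Recv}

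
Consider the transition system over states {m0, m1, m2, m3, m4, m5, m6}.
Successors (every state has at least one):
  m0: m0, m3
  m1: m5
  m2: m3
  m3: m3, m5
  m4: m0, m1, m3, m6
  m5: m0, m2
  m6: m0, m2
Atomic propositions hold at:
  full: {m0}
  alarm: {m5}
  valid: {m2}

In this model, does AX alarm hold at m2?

Sat(AX alarm) = {s : every successor in {m5}} = {m1}
m2 ∉ Sat(AX alarm) = {m1}, so the formula does not hold at m2.

No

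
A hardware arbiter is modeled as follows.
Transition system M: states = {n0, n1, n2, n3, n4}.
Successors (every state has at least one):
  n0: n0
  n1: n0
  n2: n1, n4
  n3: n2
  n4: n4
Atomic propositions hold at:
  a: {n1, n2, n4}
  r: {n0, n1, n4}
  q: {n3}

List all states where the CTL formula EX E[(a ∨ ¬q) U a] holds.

Sat(¬q) = {n0, n1, n2, n4}
Sat(a ∨ ¬q) = {n0, n1, n2, n4}
E[(a ∨ ¬q) U a]: least fixpoint, start Z0 = Sat(a) = {n1, n2, n4}, add states in Sat(a ∨ ¬q) with some successor in Z. Already a fixed point.
Sat(E[(a ∨ ¬q) U a]) = {n1, n2, n4}
Sat(EX E[(a ∨ ¬q) U a]) = {s : some successor in {n1, n2, n4}} = {n2, n3, n4}

{n2, n3, n4}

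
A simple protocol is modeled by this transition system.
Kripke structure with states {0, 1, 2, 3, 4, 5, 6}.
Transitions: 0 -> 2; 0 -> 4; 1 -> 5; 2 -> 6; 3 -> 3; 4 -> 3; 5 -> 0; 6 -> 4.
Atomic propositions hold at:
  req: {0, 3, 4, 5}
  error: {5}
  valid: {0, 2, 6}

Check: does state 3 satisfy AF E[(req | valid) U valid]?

Sat(req | valid) = {0, 2, 3, 4, 5, 6}
E[(req | valid) U valid]: least fixpoint, start Z0 = Sat(valid) = {0, 2, 6}, add states in Sat(req | valid) with some successor in Z. Z1 = {0, 2, 5, 6}; fixed.
Sat(E[(req | valid) U valid]) = {0, 2, 5, 6}
AF E[(req | valid) U valid]: least fixpoint, start Z0 = {0, 2, 5, 6}, add states with every successor in Z. Z1 = {0, 1, 2, 5, 6}; fixed.
Sat(AF E[(req | valid) U valid]) = {0, 1, 2, 5, 6}
3 ∉ Sat(AF E[(req | valid) U valid]) = {0, 1, 2, 5, 6}, so the formula does not hold at 3.

No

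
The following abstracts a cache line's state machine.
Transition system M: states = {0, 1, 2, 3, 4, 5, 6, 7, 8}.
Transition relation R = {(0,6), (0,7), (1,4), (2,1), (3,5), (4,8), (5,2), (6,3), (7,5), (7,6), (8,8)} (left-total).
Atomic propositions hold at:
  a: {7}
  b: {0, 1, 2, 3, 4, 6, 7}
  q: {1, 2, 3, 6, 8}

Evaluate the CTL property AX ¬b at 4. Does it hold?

Sat(¬b) = {5, 8}
Sat(AX ¬b) = {s : every successor in {5, 8}} = {3, 4, 8}
4 ∈ Sat(AX ¬b) = {3, 4, 8}, so the formula holds at 4.

Yes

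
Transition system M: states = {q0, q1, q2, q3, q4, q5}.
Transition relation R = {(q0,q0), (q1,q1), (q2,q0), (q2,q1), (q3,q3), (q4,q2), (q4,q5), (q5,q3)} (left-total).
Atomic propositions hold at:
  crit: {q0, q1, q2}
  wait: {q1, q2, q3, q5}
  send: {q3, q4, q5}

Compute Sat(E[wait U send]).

E[wait U send]: least fixpoint, start Z0 = Sat(send) = {q3, q4, q5}, add states in Sat(wait) with some successor in Z. Already a fixed point.
Sat(E[wait U send]) = {q3, q4, q5}

{q3, q4, q5}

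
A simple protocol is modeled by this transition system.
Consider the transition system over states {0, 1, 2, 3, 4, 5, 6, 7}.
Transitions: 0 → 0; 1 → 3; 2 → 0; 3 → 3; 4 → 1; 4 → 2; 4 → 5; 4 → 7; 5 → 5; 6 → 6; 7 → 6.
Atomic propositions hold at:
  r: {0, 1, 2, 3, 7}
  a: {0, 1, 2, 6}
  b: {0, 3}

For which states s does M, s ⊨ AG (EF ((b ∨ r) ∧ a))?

{0, 2}

Sat(b ∨ r) = {0, 1, 2, 3, 7}
Sat((b ∨ r) ∧ a) = {0, 1, 2}
EF ((b ∨ r) ∧ a): least fixpoint, start Z0 = {0, 1, 2}, add states with some successor in Z. Z1 = {0, 1, 2, 4}; fixed.
Sat(EF ((b ∨ r) ∧ a)) = {0, 1, 2, 4}
AG (EF ((b ∨ r) ∧ a)): greatest fixpoint, start Z0 = {0, 1, 2, 4}, keep only states in Sat with every successor in Z. Z1 = {0, 2}; fixed.
Sat(AG (EF ((b ∨ r) ∧ a))) = {0, 2}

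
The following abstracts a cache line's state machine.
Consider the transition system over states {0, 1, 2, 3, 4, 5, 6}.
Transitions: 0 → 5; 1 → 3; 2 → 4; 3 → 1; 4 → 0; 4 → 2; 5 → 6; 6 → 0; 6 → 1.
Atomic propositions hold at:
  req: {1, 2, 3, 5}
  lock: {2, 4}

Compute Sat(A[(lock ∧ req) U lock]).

Sat(lock ∧ req) = {2}
A[(lock ∧ req) U lock]: least fixpoint, start Z0 = Sat(lock) = {2, 4}, add states in Sat(lock ∧ req) with every successor in Z. Already a fixed point.
Sat(A[(lock ∧ req) U lock]) = {2, 4}

{2, 4}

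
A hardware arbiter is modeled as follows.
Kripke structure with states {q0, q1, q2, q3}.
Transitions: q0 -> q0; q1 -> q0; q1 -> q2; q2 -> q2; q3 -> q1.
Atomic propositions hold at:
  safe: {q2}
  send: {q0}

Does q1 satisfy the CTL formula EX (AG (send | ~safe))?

Yes

Sat(~safe) = {q0, q1, q3}
Sat(send | ~safe) = {q0, q1, q3}
AG (send | ~safe): greatest fixpoint, start Z0 = {q0, q1, q3}, keep only states in Sat with every successor in Z. Z1 = {q0, q3}; Z2 = {q0}; fixed.
Sat(AG (send | ~safe)) = {q0}
Sat(EX (AG (send | ~safe))) = {s : some successor in {q0}} = {q0, q1}
q1 ∈ Sat(EX (AG (send | ~safe))) = {q0, q1}, so the formula holds at q1.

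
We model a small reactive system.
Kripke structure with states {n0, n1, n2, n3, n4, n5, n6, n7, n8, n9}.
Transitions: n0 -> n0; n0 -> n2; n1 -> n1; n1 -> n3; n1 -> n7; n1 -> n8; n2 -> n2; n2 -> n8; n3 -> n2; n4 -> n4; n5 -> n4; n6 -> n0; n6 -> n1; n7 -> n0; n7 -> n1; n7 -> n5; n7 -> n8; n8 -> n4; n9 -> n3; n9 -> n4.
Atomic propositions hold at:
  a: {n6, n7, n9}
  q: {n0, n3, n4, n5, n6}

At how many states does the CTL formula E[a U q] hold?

7

E[a U q]: least fixpoint, start Z0 = Sat(q) = {n0, n3, n4, n5, n6}, add states in Sat(a) with some successor in Z. Z1 = {n0, n3, n4, n5, n6, n7, n9}; fixed.
Sat(E[a U q]) = {n0, n3, n4, n5, n6, n7, n9}
|Sat(E[a U q])| = |{n0, n3, n4, n5, n6, n7, n9}| = 7.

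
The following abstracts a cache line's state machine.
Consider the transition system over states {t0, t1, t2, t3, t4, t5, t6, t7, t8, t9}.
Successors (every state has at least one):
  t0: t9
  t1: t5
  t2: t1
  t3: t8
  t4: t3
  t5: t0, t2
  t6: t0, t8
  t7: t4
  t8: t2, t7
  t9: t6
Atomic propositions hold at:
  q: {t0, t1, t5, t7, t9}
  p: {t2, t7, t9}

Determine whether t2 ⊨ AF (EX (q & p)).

No

Sat(q & p) = {t7, t9}
Sat(EX (q & p)) = {s : some successor in {t7, t9}} = {t0, t8}
AF (EX (q & p)): least fixpoint, start Z0 = {t0, t8}, add states with every successor in Z. Z1 = {t0, t3, t6, t8}; Z2 = {t0, t3, t4, t6, t8, t9}; Z3 = {t0, t3, t4, t6, t7, t8, t9}; fixed.
Sat(AF (EX (q & p))) = {t0, t3, t4, t6, t7, t8, t9}
t2 ∉ Sat(AF (EX (q & p))) = {t0, t3, t4, t6, t7, t8, t9}, so the formula does not hold at t2.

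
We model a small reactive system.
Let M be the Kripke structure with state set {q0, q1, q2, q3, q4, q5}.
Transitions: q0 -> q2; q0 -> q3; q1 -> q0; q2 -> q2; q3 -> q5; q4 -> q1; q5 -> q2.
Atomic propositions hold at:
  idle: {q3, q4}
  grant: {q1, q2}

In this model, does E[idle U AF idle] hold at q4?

AF idle: least fixpoint, start Z0 = {q3, q4}, add states with every successor in Z. Already a fixed point.
Sat(AF idle) = {q3, q4}
E[idle U AF idle]: least fixpoint, start Z0 = Sat(AF idle) = {q3, q4}, add states in Sat(idle) with some successor in Z. Already a fixed point.
Sat(E[idle U AF idle]) = {q3, q4}
q4 ∈ Sat(E[idle U AF idle]) = {q3, q4}, so the formula holds at q4.

Yes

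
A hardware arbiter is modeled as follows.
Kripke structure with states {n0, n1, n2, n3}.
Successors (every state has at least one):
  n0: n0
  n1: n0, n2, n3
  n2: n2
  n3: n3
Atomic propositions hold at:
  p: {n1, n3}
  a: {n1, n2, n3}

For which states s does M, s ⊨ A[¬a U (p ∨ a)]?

{n1, n2, n3}

Sat(¬a) = {n0}
Sat(p ∨ a) = {n1, n2, n3}
A[¬a U (p ∨ a)]: least fixpoint, start Z0 = Sat((p ∨ a)) = {n1, n2, n3}, add states in Sat(¬a) with every successor in Z. Already a fixed point.
Sat(A[¬a U (p ∨ a)]) = {n1, n2, n3}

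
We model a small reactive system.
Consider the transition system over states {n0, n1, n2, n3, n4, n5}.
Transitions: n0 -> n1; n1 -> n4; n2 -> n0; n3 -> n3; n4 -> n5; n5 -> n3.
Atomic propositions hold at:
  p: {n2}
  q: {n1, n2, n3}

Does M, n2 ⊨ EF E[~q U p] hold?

Sat(~q) = {n0, n4, n5}
E[~q U p]: least fixpoint, start Z0 = Sat(p) = {n2}, add states in Sat(~q) with some successor in Z. Already a fixed point.
Sat(E[~q U p]) = {n2}
EF E[~q U p]: least fixpoint, start Z0 = {n2}, add states with some successor in Z. Already a fixed point.
Sat(EF E[~q U p]) = {n2}
n2 ∈ Sat(EF E[~q U p]) = {n2}, so the formula holds at n2.

Yes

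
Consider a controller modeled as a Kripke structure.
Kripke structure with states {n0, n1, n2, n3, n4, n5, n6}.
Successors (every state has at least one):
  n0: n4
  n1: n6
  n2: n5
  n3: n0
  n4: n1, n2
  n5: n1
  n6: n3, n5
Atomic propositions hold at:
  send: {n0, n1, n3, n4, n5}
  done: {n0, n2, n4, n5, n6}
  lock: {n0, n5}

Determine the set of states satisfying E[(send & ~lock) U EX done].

Sat(~lock) = {n1, n2, n3, n4, n6}
Sat(send & ~lock) = {n1, n3, n4}
Sat(EX done) = {s : some successor in {n0, n2, n4, n5, n6}} = {n0, n1, n2, n3, n4, n6}
E[(send & ~lock) U EX done]: least fixpoint, start Z0 = Sat(EX done) = {n0, n1, n2, n3, n4, n6}, add states in Sat(send & ~lock) with some successor in Z. Already a fixed point.
Sat(E[(send & ~lock) U EX done]) = {n0, n1, n2, n3, n4, n6}

{n0, n1, n2, n3, n4, n6}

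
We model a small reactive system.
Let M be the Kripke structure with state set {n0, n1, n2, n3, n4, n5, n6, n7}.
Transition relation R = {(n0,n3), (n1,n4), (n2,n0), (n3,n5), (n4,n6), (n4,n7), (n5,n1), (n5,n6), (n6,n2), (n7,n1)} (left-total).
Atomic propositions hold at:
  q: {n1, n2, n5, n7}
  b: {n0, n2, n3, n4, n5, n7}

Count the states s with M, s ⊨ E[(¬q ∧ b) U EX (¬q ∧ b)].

Sat(¬q) = {n0, n3, n4, n6}
Sat(¬q ∧ b) = {n0, n3, n4}
Sat(EX (¬q ∧ b)) = {s : some successor in {n0, n3, n4}} = {n0, n1, n2}
E[(¬q ∧ b) U EX (¬q ∧ b)]: least fixpoint, start Z0 = Sat(EX (¬q ∧ b)) = {n0, n1, n2}, add states in Sat(¬q ∧ b) with some successor in Z. Already a fixed point.
Sat(E[(¬q ∧ b) U EX (¬q ∧ b)]) = {n0, n1, n2}
|Sat(E[(¬q ∧ b) U EX (¬q ∧ b)])| = |{n0, n1, n2}| = 3.

3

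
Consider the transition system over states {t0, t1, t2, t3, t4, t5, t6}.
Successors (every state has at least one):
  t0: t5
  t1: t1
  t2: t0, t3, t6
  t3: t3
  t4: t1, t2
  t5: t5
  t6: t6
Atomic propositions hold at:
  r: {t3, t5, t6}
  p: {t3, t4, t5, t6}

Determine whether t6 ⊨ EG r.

EG r: greatest fixpoint, start Z0 = {t3, t5, t6}, keep only states in Sat with some successor in Z. Already a fixed point.
Sat(EG r) = {t3, t5, t6}
t6 ∈ Sat(EG r) = {t3, t5, t6}, so the formula holds at t6.

Yes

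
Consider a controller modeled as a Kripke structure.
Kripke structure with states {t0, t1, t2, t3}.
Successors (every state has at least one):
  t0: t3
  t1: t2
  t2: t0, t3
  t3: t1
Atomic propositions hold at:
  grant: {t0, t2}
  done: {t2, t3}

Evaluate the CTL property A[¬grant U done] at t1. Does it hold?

Yes

Sat(¬grant) = {t1, t3}
A[¬grant U done]: least fixpoint, start Z0 = Sat(done) = {t2, t3}, add states in Sat(¬grant) with every successor in Z. Z1 = {t1, t2, t3}; fixed.
Sat(A[¬grant U done]) = {t1, t2, t3}
t1 ∈ Sat(A[¬grant U done]) = {t1, t2, t3}, so the formula holds at t1.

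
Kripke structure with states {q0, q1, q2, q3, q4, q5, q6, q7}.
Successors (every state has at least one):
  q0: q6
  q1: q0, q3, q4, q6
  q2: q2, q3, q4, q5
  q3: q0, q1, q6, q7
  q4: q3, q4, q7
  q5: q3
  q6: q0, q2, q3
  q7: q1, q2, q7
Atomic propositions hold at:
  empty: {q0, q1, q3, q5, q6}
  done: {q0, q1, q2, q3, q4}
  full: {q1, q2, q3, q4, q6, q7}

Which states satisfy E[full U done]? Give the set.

{q0, q1, q2, q3, q4, q6, q7}

E[full U done]: least fixpoint, start Z0 = Sat(done) = {q0, q1, q2, q3, q4}, add states in Sat(full) with some successor in Z. Z1 = {q0, q1, q2, q3, q4, q6, q7}; fixed.
Sat(E[full U done]) = {q0, q1, q2, q3, q4, q6, q7}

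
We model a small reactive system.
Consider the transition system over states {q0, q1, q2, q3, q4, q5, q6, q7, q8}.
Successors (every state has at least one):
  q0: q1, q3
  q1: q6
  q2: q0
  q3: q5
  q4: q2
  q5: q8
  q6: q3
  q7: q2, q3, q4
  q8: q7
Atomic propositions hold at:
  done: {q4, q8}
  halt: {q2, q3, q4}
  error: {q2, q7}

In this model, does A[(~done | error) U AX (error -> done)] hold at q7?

Sat(~done) = {q0, q1, q2, q3, q5, q6, q7}
Sat(~done | error) = {q0, q1, q2, q3, q5, q6, q7}
Sat(error -> done) = {q0, q1, q3, q4, q5, q6, q8}
Sat(AX (error -> done)) = {s : every successor in {q0, q1, q3, q4, q5, q6, q8}} = {q0, q1, q2, q3, q5, q6}
A[(~done | error) U AX (error -> done)]: least fixpoint, start Z0 = Sat(AX (error -> done)) = {q0, q1, q2, q3, q5, q6}, add states in Sat(~done | error) with every successor in Z. Already a fixed point.
Sat(A[(~done | error) U AX (error -> done)]) = {q0, q1, q2, q3, q5, q6}
q7 ∉ Sat(A[(~done | error) U AX (error -> done)]) = {q0, q1, q2, q3, q5, q6}, so the formula does not hold at q7.

No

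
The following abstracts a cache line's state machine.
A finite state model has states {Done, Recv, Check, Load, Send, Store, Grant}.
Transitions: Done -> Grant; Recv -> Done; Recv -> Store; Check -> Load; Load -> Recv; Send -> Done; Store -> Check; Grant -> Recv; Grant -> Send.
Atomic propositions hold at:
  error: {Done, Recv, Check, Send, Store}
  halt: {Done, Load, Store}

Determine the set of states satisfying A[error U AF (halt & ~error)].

{Check, Load, Store}

Sat(~error) = {Load, Grant}
Sat(halt & ~error) = {Load}
AF (halt & ~error): least fixpoint, start Z0 = {Load}, add states with every successor in Z. Z1 = {Check, Load}; Z2 = {Check, Load, Store}; fixed.
Sat(AF (halt & ~error)) = {Check, Load, Store}
A[error U AF (halt & ~error)]: least fixpoint, start Z0 = Sat(AF (halt & ~error)) = {Check, Load, Store}, add states in Sat(error) with every successor in Z. Already a fixed point.
Sat(A[error U AF (halt & ~error)]) = {Check, Load, Store}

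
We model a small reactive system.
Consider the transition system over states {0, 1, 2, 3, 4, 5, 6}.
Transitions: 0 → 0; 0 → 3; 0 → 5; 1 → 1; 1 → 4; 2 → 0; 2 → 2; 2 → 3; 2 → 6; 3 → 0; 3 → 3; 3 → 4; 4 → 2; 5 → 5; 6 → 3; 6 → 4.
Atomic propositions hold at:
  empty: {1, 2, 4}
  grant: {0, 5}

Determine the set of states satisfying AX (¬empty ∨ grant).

Sat(¬empty) = {0, 3, 5, 6}
Sat(¬empty ∨ grant) = {0, 3, 5, 6}
Sat(AX (¬empty ∨ grant)) = {s : every successor in {0, 3, 5, 6}} = {0, 5}

{0, 5}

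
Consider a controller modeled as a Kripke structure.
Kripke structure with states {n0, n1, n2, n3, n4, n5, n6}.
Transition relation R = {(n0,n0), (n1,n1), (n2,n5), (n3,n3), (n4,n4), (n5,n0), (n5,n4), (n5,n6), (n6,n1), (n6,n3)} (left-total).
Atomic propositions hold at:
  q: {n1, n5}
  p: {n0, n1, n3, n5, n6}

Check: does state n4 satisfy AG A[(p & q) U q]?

Sat(p & q) = {n1, n5}
A[(p & q) U q]: least fixpoint, start Z0 = Sat(q) = {n1, n5}, add states in Sat(p & q) with every successor in Z. Already a fixed point.
Sat(A[(p & q) U q]) = {n1, n5}
AG A[(p & q) U q]: greatest fixpoint, start Z0 = {n1, n5}, keep only states in Sat with every successor in Z. Z1 = {n1}; fixed.
Sat(AG A[(p & q) U q]) = {n1}
n4 ∉ Sat(AG A[(p & q) U q]) = {n1}, so the formula does not hold at n4.

No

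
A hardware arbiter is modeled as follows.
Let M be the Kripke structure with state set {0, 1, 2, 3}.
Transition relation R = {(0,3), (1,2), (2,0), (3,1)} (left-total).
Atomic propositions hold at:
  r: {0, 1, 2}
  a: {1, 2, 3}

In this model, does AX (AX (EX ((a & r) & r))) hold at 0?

Yes

Sat(a & r) = {1, 2}
Sat((a & r) & r) = {1, 2}
Sat(EX ((a & r) & r)) = {s : some successor in {1, 2}} = {1, 3}
Sat(AX (EX ((a & r) & r))) = {s : every successor in {1, 3}} = {0, 3}
Sat(AX (AX (EX ((a & r) & r)))) = {s : every successor in {0, 3}} = {0, 2}
0 ∈ Sat(AX (AX (EX ((a & r) & r)))) = {0, 2}, so the formula holds at 0.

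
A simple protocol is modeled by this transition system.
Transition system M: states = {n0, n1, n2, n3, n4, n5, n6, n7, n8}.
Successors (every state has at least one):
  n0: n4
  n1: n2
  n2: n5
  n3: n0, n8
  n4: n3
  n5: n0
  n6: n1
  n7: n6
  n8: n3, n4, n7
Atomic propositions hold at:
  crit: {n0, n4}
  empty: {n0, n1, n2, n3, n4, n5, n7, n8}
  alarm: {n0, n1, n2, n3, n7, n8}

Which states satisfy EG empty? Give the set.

{n0, n1, n2, n3, n4, n5, n8}

EG empty: greatest fixpoint, start Z0 = {n0, n1, n2, n3, n4, n5, n7, n8}, keep only states in Sat with some successor in Z. Z1 = {n0, n1, n2, n3, n4, n5, n8}; fixed.
Sat(EG empty) = {n0, n1, n2, n3, n4, n5, n8}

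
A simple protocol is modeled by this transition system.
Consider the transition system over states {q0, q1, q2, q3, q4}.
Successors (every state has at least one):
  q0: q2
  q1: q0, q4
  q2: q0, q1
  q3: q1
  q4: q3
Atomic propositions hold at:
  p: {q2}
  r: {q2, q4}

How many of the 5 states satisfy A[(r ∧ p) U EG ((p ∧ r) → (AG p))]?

3

Sat(r ∧ p) = {q2}
Sat(p ∧ r) = {q2}
AG p: greatest fixpoint, start Z0 = {q2}, keep only states in Sat with every successor in Z. Z1 = ∅; fixed.
Sat(AG p) = ∅
Sat((p ∧ r) → (AG p)) = {q0, q1, q3, q4}
EG ((p ∧ r) → (AG p)): greatest fixpoint, start Z0 = {q0, q1, q3, q4}, keep only states in Sat with some successor in Z. Z1 = {q1, q3, q4}; fixed.
Sat(EG ((p ∧ r) → (AG p))) = {q1, q3, q4}
A[(r ∧ p) U EG ((p ∧ r) → (AG p))]: least fixpoint, start Z0 = Sat(EG ((p ∧ r) → (AG p))) = {q1, q3, q4}, add states in Sat(r ∧ p) with every successor in Z. Already a fixed point.
Sat(A[(r ∧ p) U EG ((p ∧ r) → (AG p))]) = {q1, q3, q4}
|Sat(A[(r ∧ p) U EG ((p ∧ r) → (AG p))])| = |{q1, q3, q4}| = 3.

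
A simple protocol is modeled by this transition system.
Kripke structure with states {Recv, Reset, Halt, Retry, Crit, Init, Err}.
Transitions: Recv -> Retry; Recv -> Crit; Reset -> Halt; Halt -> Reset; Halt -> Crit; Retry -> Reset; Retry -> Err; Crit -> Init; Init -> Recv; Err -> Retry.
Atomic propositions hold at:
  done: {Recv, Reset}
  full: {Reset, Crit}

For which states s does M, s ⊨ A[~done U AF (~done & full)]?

{Crit}

Sat(~done) = {Halt, Retry, Crit, Init, Err}
Sat(~done & full) = {Crit}
AF (~done & full): least fixpoint, start Z0 = {Crit}, add states with every successor in Z. Already a fixed point.
Sat(AF (~done & full)) = {Crit}
A[~done U AF (~done & full)]: least fixpoint, start Z0 = Sat(AF (~done & full)) = {Crit}, add states in Sat(~done) with every successor in Z. Already a fixed point.
Sat(A[~done U AF (~done & full)]) = {Crit}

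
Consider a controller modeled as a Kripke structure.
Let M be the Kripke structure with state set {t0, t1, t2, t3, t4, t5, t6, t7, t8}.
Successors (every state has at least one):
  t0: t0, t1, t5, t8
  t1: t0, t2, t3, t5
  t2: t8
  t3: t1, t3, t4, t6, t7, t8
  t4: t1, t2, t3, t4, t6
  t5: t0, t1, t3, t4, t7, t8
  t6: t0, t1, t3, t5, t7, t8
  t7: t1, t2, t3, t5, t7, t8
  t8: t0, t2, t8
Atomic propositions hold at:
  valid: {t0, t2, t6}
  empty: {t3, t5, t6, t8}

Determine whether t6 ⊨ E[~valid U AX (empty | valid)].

No

Sat(~valid) = {t1, t3, t4, t5, t7, t8}
Sat(empty | valid) = {t0, t2, t3, t5, t6, t8}
Sat(AX (empty | valid)) = {s : every successor in {t0, t2, t3, t5, t6, t8}} = {t1, t2, t8}
E[~valid U AX (empty | valid)]: least fixpoint, start Z0 = Sat(AX (empty | valid)) = {t1, t2, t8}, add states in Sat(~valid) with some successor in Z. Z1 = {t1, t2, t3, t4, t5, t7, t8}; fixed.
Sat(E[~valid U AX (empty | valid)]) = {t1, t2, t3, t4, t5, t7, t8}
t6 ∉ Sat(E[~valid U AX (empty | valid)]) = {t1, t2, t3, t4, t5, t7, t8}, so the formula does not hold at t6.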